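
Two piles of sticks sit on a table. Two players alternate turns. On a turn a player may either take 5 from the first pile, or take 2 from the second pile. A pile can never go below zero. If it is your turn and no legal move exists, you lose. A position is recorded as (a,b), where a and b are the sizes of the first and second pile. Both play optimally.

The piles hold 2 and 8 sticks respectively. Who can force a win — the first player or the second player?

Compute win/loss labels from the base case upward. A position with no move is L. Any other position is W if it can reach an L in one move, else L.
No move ever increases a pile, so every position that can arise here has a ≤ 2 and b ≤ 8; it is enough to label the cells with 0 ≤ a ≤ 2 and 0 ≤ b ≤ 8.
Every move lowers a or b (never raises either), so fill the grid row by row in increasing a, and left to right within a row: each cell's successors are then already labelled.
      b=0  b=1  b=2  b=3  b=4  b=5  b=6  b=7  b=8
a=0:    L    L    W    W    L    L    W    W    L
a=1:    L    L    W    W    L    L    W    W    L
a=2:    L    L    W    W    L    L    W    W    L
Cells with no legal move (terminal, hence L): (0,0), (0,1), (1,0), (1,1), (2,0), (2,1).
The remaining L cells, each justified by listing all of its moves:
(0,4): only reaches (0,2)(W), which is W → L
(0,5): only reaches (0,3)(W), which is W → L
(0,8): only reaches (0,6)(W), which is W → L
(1,4): only reaches (1,2)(W), which is W → L
(1,5): only reaches (1,3)(W), which is W → L
(1,8): only reaches (1,6)(W), which is W → L
(2,4): only reaches (2,2)(W), which is W → L
(2,5): only reaches (2,3)(W), which is W → L
(2,8): only reaches (2,6)(W), which is W → L
Every other cell has at least one move into one of the L cells above, so it is W.
Every move from (2,8) reaches a W position, so the mover loses.

The second player wins.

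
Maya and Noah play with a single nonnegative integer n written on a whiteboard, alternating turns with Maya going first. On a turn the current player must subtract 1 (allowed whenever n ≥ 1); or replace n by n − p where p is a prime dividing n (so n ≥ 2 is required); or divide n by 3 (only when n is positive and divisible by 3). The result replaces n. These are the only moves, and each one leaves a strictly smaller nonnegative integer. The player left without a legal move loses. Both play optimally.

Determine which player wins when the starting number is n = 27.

Noah wins.

Work bottom-up. With no move the player to move loses. Otherwise the position is W if at least one move leads to an L position for the opponent, and L if every move leads to a W.
n=0: no move → L
n=1: can move to 0, which is L ⇒ W
n=2: can move to 0, which is L ⇒ W
n=3: can move to 0, which is L ⇒ W
n=4: moves to 2(W), 3(W); every one is W ⇒ L
n=5: can move to 0, which is L ⇒ W
n=6: can move to 4, which is L ⇒ W
n=7: can move to 0, which is L ⇒ W
n=8: moves to 6(W), 7(W); every one is W ⇒ L
n=9: can move to 8, which is L ⇒ W
n=10: can move to 8, which is L ⇒ W
n=11: can move to 0, which is L ⇒ W
n=12: can move to 4, which is L ⇒ W
n=13: can move to 0, which is L ⇒ W
n=14: moves to 7(W), 12(W), 13(W); every one is W ⇒ L
n=15: can move to 14, which is L ⇒ W
n=16: can move to 14, which is L ⇒ W
n=17: can move to 0, which is L ⇒ W
n=18: moves to 6(W), 15(W), 16(W), 17(W); every one is W ⇒ L
n=19: can move to 0, which is L ⇒ W
n=20: can move to 18, which is L ⇒ W
n=21: can move to 14, which is L ⇒ W
n=22: moves to 11(W), 20(W), 21(W); every one is W ⇒ L
n=23: can move to 0, which is L ⇒ W
n=24: can move to 8, which is L ⇒ W
n=25: moves to 20(W), 24(W); every one is W ⇒ L
n=26: can move to 25, which is L ⇒ W
n=27: moves to 9(W), 24(W), 26(W); every one is W ⇒ L
Every move from 27 reaches a W position, so the mover loses.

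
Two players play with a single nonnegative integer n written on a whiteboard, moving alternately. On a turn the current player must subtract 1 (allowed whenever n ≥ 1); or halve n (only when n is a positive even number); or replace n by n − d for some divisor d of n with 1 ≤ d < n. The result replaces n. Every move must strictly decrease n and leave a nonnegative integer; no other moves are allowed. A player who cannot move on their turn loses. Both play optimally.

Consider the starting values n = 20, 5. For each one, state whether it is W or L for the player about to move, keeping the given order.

Compute win/loss labels from the base case upward. A position with no move is L. Any other position is W if it can reach an L in one move, else L.
n=0: no move → L
n=1: W (go to 0, an L position)
n=2: L (sole option 1(W) is W)
n=3: W (go to 2, an L position)
n=4: W (go to 2, an L position)
n=5: L (sole option 4(W) is W)
n=6: W (go to 5, an L position)
n=7: L (sole option 6(W) is W)
n=8: W (go to 7, an L position)
n=9: L (options 6(W), 8(W) are all W)
n=10: W (go to 5, an L position)
n=11: L (sole option 10(W) is W)
n=12: W (go to 9, an L position)
n=13: L (sole option 12(W) is W)
n=14: W (go to 7, an L position)
n=15: L (options 10(W), 12(W), 14(W) are all W)
n=16: W (go to 15, an L position)
n=17: L (sole option 16(W) is W)
n=18: W (go to 9, an L position)
n=19: L (sole option 18(W) is W)
n=20: W (go to 15, an L position)

20: W, 5: L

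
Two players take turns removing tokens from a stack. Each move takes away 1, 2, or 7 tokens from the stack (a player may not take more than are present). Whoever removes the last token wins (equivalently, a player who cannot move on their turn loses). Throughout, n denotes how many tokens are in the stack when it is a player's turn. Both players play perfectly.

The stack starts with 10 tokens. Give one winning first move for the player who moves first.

Label each position W (a win for the player to move) or L (a loss). A position with no legal move is L; any other position is W exactly when some move reaches an L, and L when every move reaches a W.
n=0: no move → L
n=1: →0(L), so W
n=2: →0(L), so W
n=3: →2(W), 1(W) — all W, so L
n=4: →3(L), so W
n=5: →3(L), so W
n=6: →5(W), 4(W) — all W, so L
n=7: →6(L), so W
n=8: →6(L), so W
n=9: →8(W), 7(W), 2(W) — all W, so L
n=10: →9(L), so W
From 10, the L positions reachable in one move are: 9, 3. Any move reaching one of these is winning.

Remove 1, leaving 9.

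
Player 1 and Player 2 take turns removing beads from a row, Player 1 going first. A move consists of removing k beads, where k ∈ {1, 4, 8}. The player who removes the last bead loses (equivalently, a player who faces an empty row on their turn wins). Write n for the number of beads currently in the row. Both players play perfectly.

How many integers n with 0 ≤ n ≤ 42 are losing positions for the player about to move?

Work bottom-up. With no move the player to move wins. Otherwise the position is W if at least one move leads to an L position for the opponent, and L if every move leads to a W.
n=0: no move; the opponent has just taken the last bead and therefore loses → W
n=1: L (sole option 0(W) is W)
n=2: W (go to 1, an L position)
n=3: L (sole option 2(W) is W)
n=4: W (go to 3, an L position)
n=5: W (go to 1, an L position)
n=6: L (options 5(W), 2(W) are all W)
n=7: W (go to 6, an L position)
n=8: L (options 7(W), 4(W), 0(W) are all W)
n=9: W (go to 8, an L position)
n=10: W (go to 6, an L position)
n=11: W (go to 3, an L position)
n=12: W (go to 8, an L position)
n=13: L (options 12(W), 9(W), 5(W) are all W)
n=14: W (go to 13, an L position)
n=15: L (options 14(W), 11(W), 7(W) are all W)
n=16: W (go to 15, an L position)
n=17: W (go to 13, an L position)
n=18: L (options 17(W), 14(W), 10(W) are all W)
n=19: W (go to 18, an L position)
n=20: L (options 19(W), 16(W), 12(W) are all W)
n=21: W (go to 20, an L position)
n=22: W (go to 18, an L position)
n=23: W (go to 15, an L position)
n=24: W (go to 20, an L position)
n=25: L (options 24(W), 21(W), 17(W) are all W)
n=26: W (go to 25, an L position)
n=27: L (options 26(W), 23(W), 19(W) are all W)
n=28: W (go to 27, an L position)
n=29: W (go to 25, an L position)
n=30: L (options 29(W), 26(W), 22(W) are all W)
n=31: W (go to 30, an L position)
n=32: L (options 31(W), 28(W), 24(W) are all W)
n=33: W (go to 32, an L position)
n=34: W (go to 30, an L position)
n=35: W (go to 27, an L position)
n=36: W (go to 32, an L position)
n=37: L (options 36(W), 33(W), 29(W) are all W)
n=38: W (go to 37, an L position)
n=39: L (options 38(W), 35(W), 31(W) are all W)
n=40: W (go to 39, an L position)
n=41: W (go to 37, an L position)
n=42: L (options 41(W), 38(W), 34(W) are all W)
L entries with 0 ≤ n ≤ 42: n = 1, 3, 6, 8, 13, 15, 18, 20, 25, 27, 30, 32, 37, 39, 42; that makes 15.

15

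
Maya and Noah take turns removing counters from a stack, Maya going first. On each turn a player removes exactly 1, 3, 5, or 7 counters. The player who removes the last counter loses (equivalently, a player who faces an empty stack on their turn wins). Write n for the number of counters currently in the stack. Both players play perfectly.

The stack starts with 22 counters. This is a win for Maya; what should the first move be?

Remove 1, leaving 21.

Use the standard recursion: the mover wins at a terminal position; elsewhere, the mover wins exactly when some move hands the opponent an L position.
n=0: no move; the opponent has just taken the last counter and therefore loses → W
n=1: the only move is to 0(W), a W ⇒ L
n=2: can move to 1, which is L ⇒ W
n=3: moves to 2(W), 0(W); every one is W ⇒ L
n=4: can move to 3, which is L ⇒ W
n=5: moves to 4(W), 2(W), 0(W); every one is W ⇒ L
n=6: can move to 5, which is L ⇒ W
n=7: moves to 6(W), 4(W), 2(W), 0(W); every one is W ⇒ L
n=8: can move to 7, which is L ⇒ W
n=9: moves to 8(W), 6(W), 4(W), 2(W); every one is W ⇒ L
n=10: can move to 9, which is L ⇒ W
n=11: moves to 10(W), 8(W), 6(W), 4(W); every one is W ⇒ L
n=12: can move to 11, which is L ⇒ W
n=13: moves to 12(W), 10(W), 8(W), 6(W); every one is W ⇒ L
n=14: can move to 13, which is L ⇒ W
n=15: moves to 14(W), 12(W), 10(W), 8(W); every one is W ⇒ L
n=16: can move to 15, which is L ⇒ W
n=17: moves to 16(W), 14(W), 12(W), 10(W); every one is W ⇒ L
n=18: can move to 17, which is L ⇒ W
n=19: moves to 18(W), 16(W), 14(W), 12(W); every one is W ⇒ L
n=20: can move to 19, which is L ⇒ W
n=21: moves to 20(W), 18(W), 16(W), 14(W); every one is W ⇒ L
n=22: can move to 21, which is L ⇒ W
From 22, the L positions reachable in one move are: 21, 19, 17, 15. Any move reaching one of these is winning.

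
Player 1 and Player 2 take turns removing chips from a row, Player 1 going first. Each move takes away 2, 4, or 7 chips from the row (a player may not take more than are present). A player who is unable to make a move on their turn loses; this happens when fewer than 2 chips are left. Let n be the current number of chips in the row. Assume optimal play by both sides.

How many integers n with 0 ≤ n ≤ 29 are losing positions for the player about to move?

10

Label each position W (a win for the player to move) or L (a loss). A position with no legal move is L; any other position is W exactly when some move reaches an L, and L when every move reaches a W.
n=0: no move → L
n=1: no move → L
n=2: W (go to 0, an L position)
n=3: W (go to 1, an L position)
n=4: W (go to 0, an L position)
n=5: W (go to 1, an L position)
n=6: L (options 4(W), 2(W) are all W)
n=7: W (go to 0, an L position)
n=8: W (go to 6, an L position)
n=9: L (options 7(W), 5(W), 2(W) are all W)
n=10: W (go to 6, an L position)
n=11: W (go to 9, an L position)
n=12: L (options 10(W), 8(W), 5(W) are all W)
n=13: W (go to 9, an L position)
n=14: W (go to 12, an L position)
n=15: L (options 13(W), 11(W), 8(W) are all W)
n=16: W (go to 12, an L position)
n=17: W (go to 15, an L position)
n=18: L (options 16(W), 14(W), 11(W) are all W)
n=19: W (go to 15, an L position)
n=20: W (go to 18, an L position)
n=21: L (options 19(W), 17(W), 14(W) are all W)
n=22: W (go to 18, an L position)
n=23: W (go to 21, an L position)
n=24: L (options 22(W), 20(W), 17(W) are all W)
n=25: W (go to 21, an L position)
n=26: W (go to 24, an L position)
n=27: L (options 25(W), 23(W), 20(W) are all W)
n=28: W (go to 24, an L position)
n=29: W (go to 27, an L position)
L entries with 0 ≤ n ≤ 29: n = 0, 1, 6, 9, 12, 15, 18, 21, 24, 27; that makes 10.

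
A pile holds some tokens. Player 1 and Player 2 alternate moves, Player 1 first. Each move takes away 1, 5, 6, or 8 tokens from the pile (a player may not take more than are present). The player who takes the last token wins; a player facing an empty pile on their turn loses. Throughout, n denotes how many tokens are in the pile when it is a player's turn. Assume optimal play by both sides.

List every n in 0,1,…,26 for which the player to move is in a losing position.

0, 2, 4, 11, 13, 15, 22, 24, 26

Build the W/L table. Terminal = L. A non-terminal position is W if it has a move to some L; otherwise it is L.
n=0: no move → L
n=1: reaches L-position 0 → W
n=2: only reaches 1(W), which is W → L
n=3: reaches L-position 2 → W
n=4: only reaches 3(W), which is W → L
n=5: reaches L-position 4 → W
n=6: reaches L-position 0 → W
n=7: reaches L-position 2 → W
n=8: reaches L-position 2 → W
n=9: reaches L-position 4 → W
n=10: reaches L-position 4 → W
n=11: only reaches 10(W), 6(W), 5(W), 3(W), all W → L
n=12: reaches L-position 11 → W
n=13: only reaches 12(W), 8(W), 7(W), 5(W), all W → L
n=14: reaches L-position 13 → W
n=15: only reaches 14(W), 10(W), 9(W), 7(W), all W → L
n=16: reaches L-position 15 → W
n=17: reaches L-position 11 → W
n=18: reaches L-position 13 → W
n=19: reaches L-position 13 → W
n=20: reaches L-position 15 → W
n=21: reaches L-position 15 → W
n=22: only reaches 21(W), 17(W), 16(W), 14(W), all W → L
n=23: reaches L-position 22 → W
n=24: only reaches 23(W), 19(W), 18(W), 16(W), all W → L
n=25: reaches L-position 24 → W
n=26: only reaches 25(W), 21(W), 20(W), 18(W), all W → L
Reading off the rows marked L gives the requested list; there are 9 such values of n.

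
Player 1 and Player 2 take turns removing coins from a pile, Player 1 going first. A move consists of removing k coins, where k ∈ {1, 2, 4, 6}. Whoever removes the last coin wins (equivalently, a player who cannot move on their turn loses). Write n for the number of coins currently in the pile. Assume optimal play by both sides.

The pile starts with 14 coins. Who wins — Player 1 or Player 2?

Player 1 wins.

Positions with no move are L. A position that does have a move is losing for the player to move precisely when every available move leads to a winning position for the opponent. Fill in the labels:
n=0: no move → L
n=1: reaches L-position 0 → W
n=2: reaches L-position 0 → W
n=3: only reaches 2(W), 1(W), all W → L
n=4: reaches L-position 3 → W
n=5: reaches L-position 3 → W
n=6: reaches L-position 0 → W
n=7: reaches L-position 3 → W
n=8: only reaches 7(W), 6(W), 4(W), 2(W), all W → L
n=9: reaches L-position 8 → W
n=10: reaches L-position 8 → W
n=11: only reaches 10(W), 9(W), 7(W), 5(W), all W → L
n=12: reaches L-position 11 → W
n=13: reaches L-position 11 → W
n=14: reaches L-position 8 → W
The starting position 14 is W: Player 1 should remove 6, leaving 8, handing over an L position.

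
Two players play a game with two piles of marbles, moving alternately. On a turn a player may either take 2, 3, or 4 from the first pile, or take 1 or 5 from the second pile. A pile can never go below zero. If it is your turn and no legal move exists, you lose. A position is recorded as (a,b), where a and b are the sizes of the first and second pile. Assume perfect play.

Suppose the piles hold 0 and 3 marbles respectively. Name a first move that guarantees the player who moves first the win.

Move to (0,2).

Positions with no move are L. A position that does have a move is losing for the player to move precisely when every available move leads to a winning position for the opponent. Fill in the labels:
No move ever increases a pile, so every position that can arise here has a ≤ 0 and b ≤ 3; it is enough to label the cells with 0 ≤ a ≤ 0 and 0 ≤ b ≤ 3.
Every move lowers a or b (never raises either), so fill the grid row by row in increasing a, and left to right within a row: each cell's successors are then already labelled.
      b=0  b=1  b=2  b=3
a=0:    L    W    L    W
Cells with no legal move (terminal, hence L): (0,0).
The remaining L cells, each justified by listing all of its moves:
(0,2): L (sole option (0,1)(W) is W)
Every other cell has at least one move into one of the L cells above, so it is W.
From (0,3), the L positions reachable in one move are: (0,2).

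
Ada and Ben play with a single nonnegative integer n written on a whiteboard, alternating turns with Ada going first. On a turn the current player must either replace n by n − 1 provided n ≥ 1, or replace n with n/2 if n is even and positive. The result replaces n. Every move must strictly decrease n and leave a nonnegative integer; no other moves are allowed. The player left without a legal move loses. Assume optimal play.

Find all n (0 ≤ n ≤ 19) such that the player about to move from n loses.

0, 2, 5, 7, 9, 11, 13, 15, 17, 19

Use the standard recursion: the mover loses at a terminal position; elsewhere, the mover wins exactly when some move hands the opponent an L position.
n=0: no move → L
n=1: can move to 0, which is L ⇒ W
n=2: the only move is to 1(W), a W ⇒ L
n=3: can move to 2, which is L ⇒ W
n=4: can move to 2, which is L ⇒ W
n=5: the only move is to 4(W), a W ⇒ L
n=6: can move to 5, which is L ⇒ W
n=7: the only move is to 6(W), a W ⇒ L
n=8: can move to 7, which is L ⇒ W
n=9: the only move is to 8(W), a W ⇒ L
n=10: can move to 5, which is L ⇒ W
n=11: the only move is to 10(W), a W ⇒ L
n=12: can move to 11, which is L ⇒ W
n=13: the only move is to 12(W), a W ⇒ L
n=14: can move to 7, which is L ⇒ W
n=15: the only move is to 14(W), a W ⇒ L
n=16: can move to 15, which is L ⇒ W
n=17: the only move is to 16(W), a W ⇒ L
n=18: can move to 9, which is L ⇒ W
n=19: the only move is to 18(W), a W ⇒ L
The losing starting values of n are exactly the entries labelled L in this table (10 of them).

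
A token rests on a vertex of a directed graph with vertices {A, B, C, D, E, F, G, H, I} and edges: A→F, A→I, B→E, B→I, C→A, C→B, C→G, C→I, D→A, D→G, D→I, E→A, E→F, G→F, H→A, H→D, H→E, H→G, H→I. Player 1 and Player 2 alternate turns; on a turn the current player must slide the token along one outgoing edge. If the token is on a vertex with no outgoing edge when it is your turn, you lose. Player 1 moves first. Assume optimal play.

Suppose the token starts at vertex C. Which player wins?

Classify positions by backward induction: terminal positions (no move available) are L. From any other position, the mover wins iff some move reaches an L.
Every edge goes from a vertex to one that appears earlier in the order I, F, A, E, B, G, C, D, H, so processing vertices in that order labels each vertex after all of its successors.
I: no outgoing edge → L
F: no outgoing edge → L
A: reaches L-position F → W
E: reaches L-position F → W
B: reaches L-position I → W
G: reaches L-position F → W
C: reaches L-position I → W
D: reaches L-position I → W
H: reaches L-position I → W
From C Player 1 can move to I, reaching an L position.

Player 1 wins.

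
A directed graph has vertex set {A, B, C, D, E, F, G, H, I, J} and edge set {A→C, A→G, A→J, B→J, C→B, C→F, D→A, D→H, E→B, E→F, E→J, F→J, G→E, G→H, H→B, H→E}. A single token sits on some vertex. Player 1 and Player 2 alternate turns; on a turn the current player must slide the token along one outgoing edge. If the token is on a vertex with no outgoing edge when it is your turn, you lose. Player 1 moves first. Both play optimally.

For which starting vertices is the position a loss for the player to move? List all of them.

C, H, I, J

Build the W/L table. Terminal = L. A non-terminal position is W if it has a move to some L; otherwise it is L.
Every edge goes from a vertex to one that appears earlier in the order J, I, F, B, C, E, H, G, A, D, so processing vertices in that order labels each vertex after all of its successors.
J: no outgoing edge → L
I: no outgoing edge → L
F: W (go to J, an L position)
B: W (go to J, an L position)
C: L (options B(W), F(W) are all W)
E: W (go to J, an L position)
H: L (options E(W), B(W) are all W)
G: W (go to H, an L position)
A: W (go to C, an L position)
D: W (go to H, an L position)
The losing starting vertices are exactly the entries labelled L in this table (4 of them).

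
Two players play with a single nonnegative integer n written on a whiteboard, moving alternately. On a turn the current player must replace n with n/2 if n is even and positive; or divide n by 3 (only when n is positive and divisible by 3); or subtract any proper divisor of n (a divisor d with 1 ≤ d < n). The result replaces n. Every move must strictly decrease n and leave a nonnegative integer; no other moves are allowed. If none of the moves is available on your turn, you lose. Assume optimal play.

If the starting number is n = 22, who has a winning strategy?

Build the W/L table. Terminal = L. A non-terminal position is W if it has a move to some L; otherwise it is L.
n=0: no move → L
n=1: no move → L
n=2: reaches L-position 1 → W
n=3: reaches L-position 1 → W
n=4: only reaches 2(W), 3(W), all W → L
n=5: reaches L-position 4 → W
n=6: reaches L-position 4 → W
n=7: only reaches 6(W), which is W → L
n=8: reaches L-position 4 → W
n=9: only reaches 3(W), 6(W), 8(W), all W → L
n=10: reaches L-position 9 → W
n=11: only reaches 10(W), which is W → L
n=12: reaches L-position 4 → W
n=13: only reaches 12(W), which is W → L
n=14: reaches L-position 7 → W
n=15: only reaches 5(W), 10(W), 12(W), 14(W), all W → L
n=16: reaches L-position 15 → W
n=17: only reaches 16(W), which is W → L
n=18: reaches L-position 9 → W
n=19: only reaches 18(W), which is W → L
n=20: reaches L-position 15 → W
n=21: reaches L-position 7 → W
n=22: reaches L-position 11 → W
From 22 the player to move can move to 11, reaching an L position.

The first player wins.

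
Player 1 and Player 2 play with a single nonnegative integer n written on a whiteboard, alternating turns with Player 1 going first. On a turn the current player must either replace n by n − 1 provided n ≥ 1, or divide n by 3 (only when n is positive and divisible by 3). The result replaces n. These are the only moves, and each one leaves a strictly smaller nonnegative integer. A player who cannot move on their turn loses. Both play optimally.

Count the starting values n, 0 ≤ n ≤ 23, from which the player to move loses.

11

Work bottom-up. With no move the player to move loses. Otherwise the position is W if at least one move leads to an L position for the opponent, and L if every move leads to a W.
n=0: no move → L
n=1: can move to 0, which is L ⇒ W
n=2: the only move is to 1(W), a W ⇒ L
n=3: can move to 2, which is L ⇒ W
n=4: the only move is to 3(W), a W ⇒ L
n=5: can move to 4, which is L ⇒ W
n=6: can move to 2, which is L ⇒ W
n=7: the only move is to 6(W), a W ⇒ L
n=8: can move to 7, which is L ⇒ W
n=9: moves to 3(W), 8(W); every one is W ⇒ L
n=10: can move to 9, which is L ⇒ W
n=11: the only move is to 10(W), a W ⇒ L
n=12: can move to 4, which is L ⇒ W
n=13: the only move is to 12(W), a W ⇒ L
n=14: can move to 13, which is L ⇒ W
n=15: moves to 5(W), 14(W); every one is W ⇒ L
n=16: can move to 15, which is L ⇒ W
n=17: the only move is to 16(W), a W ⇒ L
n=18: can move to 17, which is L ⇒ W
n=19: the only move is to 18(W), a W ⇒ L
n=20: can move to 19, which is L ⇒ W
n=21: can move to 7, which is L ⇒ W
n=22: the only move is to 21(W), a W ⇒ L
n=23: can move to 22, which is L ⇒ W
L entries with 0 ≤ n ≤ 23: n = 0, 2, 4, 7, 9, 11, 13, 15, 17, 19, 22; that makes 11.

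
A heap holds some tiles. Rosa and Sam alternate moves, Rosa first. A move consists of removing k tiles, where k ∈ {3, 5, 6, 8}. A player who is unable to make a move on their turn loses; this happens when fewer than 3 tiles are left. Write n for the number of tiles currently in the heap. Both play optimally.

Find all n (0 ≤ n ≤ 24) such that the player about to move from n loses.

0, 1, 2, 11, 12, 13, 22, 23, 24

Work bottom-up. With no move the player to move loses. Otherwise the position is W if at least one move leads to an L position for the opponent, and L if every move leads to a W.
n=0: no move → L
n=1: no move → L
n=2: no move → L
n=3: can move to 0, which is L ⇒ W
n=4: can move to 1, which is L ⇒ W
n=5: can move to 2, which is L ⇒ W
n=6: can move to 1, which is L ⇒ W
n=7: can move to 2, which is L ⇒ W
n=8: can move to 2, which is L ⇒ W
n=9: can move to 1, which is L ⇒ W
n=10: can move to 2, which is L ⇒ W
n=11: moves to 8(W), 6(W), 5(W), 3(W); every one is W ⇒ L
n=12: moves to 9(W), 7(W), 6(W), 4(W); every one is W ⇒ L
n=13: moves to 10(W), 8(W), 7(W), 5(W); every one is W ⇒ L
n=14: can move to 11, which is L ⇒ W
n=15: can move to 12, which is L ⇒ W
n=16: can move to 13, which is L ⇒ W
n=17: can move to 12, which is L ⇒ W
n=18: can move to 13, which is L ⇒ W
n=19: can move to 13, which is L ⇒ W
n=20: can move to 12, which is L ⇒ W
n=21: can move to 13, which is L ⇒ W
n=22: moves to 19(W), 17(W), 16(W), 14(W); every one is W ⇒ L
n=23: moves to 20(W), 18(W), 17(W), 15(W); every one is W ⇒ L
n=24: moves to 21(W), 19(W), 18(W), 16(W); every one is W ⇒ L
Reading off the rows marked L gives the requested list; there are 9 such values of n.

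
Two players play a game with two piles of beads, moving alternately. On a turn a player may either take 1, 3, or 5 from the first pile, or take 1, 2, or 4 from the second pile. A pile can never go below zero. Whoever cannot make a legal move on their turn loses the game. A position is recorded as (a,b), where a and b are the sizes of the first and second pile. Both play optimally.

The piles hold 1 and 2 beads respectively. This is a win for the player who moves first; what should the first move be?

Classify positions by backward induction: terminal positions (no move available) are L. From any other position, the mover wins iff some move reaches an L.
No move ever increases a pile, so every position that can arise here has a ≤ 1 and b ≤ 2; it is enough to label the cells with 0 ≤ a ≤ 1 and 0 ≤ b ≤ 2.
Every move lowers a or b (never raises either), so fill the grid row by row in increasing a, and left to right within a row: each cell's successors are then already labelled.
      b=0  b=1  b=2
a=0:    L    W    W
a=1:    W    L    W
Cells with no legal move (terminal, hence L): (0,0).
The remaining L cells, each justified by listing all of its moves:
(1,1): only reaches (0,1)(W), (1,0)(W), all W → L
Every other cell has at least one move into one of the L cells above, so it is W.
From (1,2), the L positions reachable in one move are: (1,1).

Move to (1,1).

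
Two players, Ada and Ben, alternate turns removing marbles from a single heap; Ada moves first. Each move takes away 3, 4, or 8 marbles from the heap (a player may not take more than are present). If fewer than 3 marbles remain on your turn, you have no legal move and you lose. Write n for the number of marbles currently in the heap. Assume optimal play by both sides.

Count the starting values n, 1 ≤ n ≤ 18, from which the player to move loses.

6

Classify positions by backward induction: terminal positions (no move available) are L. From any other position, the mover wins iff some move reaches an L.
n=0: no move → L
n=1: no move → L
n=2: no move → L
n=3: W (go to 0, an L position)
n=4: W (go to 1, an L position)
n=5: W (go to 2, an L position)
n=6: W (go to 2, an L position)
n=7: L (options 4(W), 3(W) are all W)
n=8: W (go to 0, an L position)
n=9: W (go to 1, an L position)
n=10: W (go to 7, an L position)
n=11: W (go to 7, an L position)
n=12: L (options 9(W), 8(W), 4(W) are all W)
n=13: L (options 10(W), 9(W), 5(W) are all W)
n=14: L (options 11(W), 10(W), 6(W) are all W)
n=15: W (go to 12, an L position)
n=16: W (go to 13, an L position)
n=17: W (go to 14, an L position)
n=18: W (go to 14, an L position)
L entries with 1 ≤ n ≤ 18 (n=0 is outside the asked range and is not counted): n = 1, 2, 7, 12, 13, 14; that makes 6.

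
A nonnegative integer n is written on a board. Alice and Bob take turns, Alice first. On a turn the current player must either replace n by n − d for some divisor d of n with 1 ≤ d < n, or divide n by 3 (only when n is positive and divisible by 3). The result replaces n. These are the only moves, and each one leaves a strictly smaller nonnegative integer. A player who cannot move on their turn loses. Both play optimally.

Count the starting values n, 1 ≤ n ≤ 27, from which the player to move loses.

Classify positions by backward induction: terminal positions (no move available) are L. From any other position, the mover wins iff some move reaches an L.
n=0: no move → L
n=1: no move → L
n=2: can move to 1, which is L ⇒ W
n=3: can move to 1, which is L ⇒ W
n=4: moves to 2(W), 3(W); every one is W ⇒ L
n=5: can move to 4, which is L ⇒ W
n=6: can move to 4, which is L ⇒ W
n=7: the only move is to 6(W), a W ⇒ L
n=8: can move to 4, which is L ⇒ W
n=9: moves to 3(W), 6(W), 8(W); every one is W ⇒ L
n=10: can move to 9, which is L ⇒ W
n=11: the only move is to 10(W), a W ⇒ L
n=12: can move to 4, which is L ⇒ W
n=13: the only move is to 12(W), a W ⇒ L
n=14: can move to 7, which is L ⇒ W
n=15: moves to 5(W), 10(W), 12(W), 14(W); every one is W ⇒ L
n=16: can move to 15, which is L ⇒ W
n=17: the only move is to 16(W), a W ⇒ L
n=18: can move to 9, which is L ⇒ W
n=19: the only move is to 18(W), a W ⇒ L
n=20: can move to 15, which is L ⇒ W
n=21: can move to 7, which is L ⇒ W
n=22: can move to 11, which is L ⇒ W
n=23: the only move is to 22(W), a W ⇒ L
n=24: can move to 23, which is L ⇒ W
n=25: moves to 20(W), 24(W); every one is W ⇒ L
n=26: can move to 13, which is L ⇒ W
n=27: can move to 9, which is L ⇒ W
L entries with 1 ≤ n ≤ 27 (n=0 is outside the asked range and is not counted): n = 1, 4, 7, 9, 11, 13, 15, 17, 19, 23, 25; that makes 11.

11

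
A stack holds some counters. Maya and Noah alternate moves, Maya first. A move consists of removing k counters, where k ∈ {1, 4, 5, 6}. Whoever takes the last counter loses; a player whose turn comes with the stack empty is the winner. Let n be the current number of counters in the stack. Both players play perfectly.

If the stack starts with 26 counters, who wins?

Classify positions by backward induction: terminal positions (no move available) are W. From any other position, the mover wins iff some move reaches an L.
n=0: no move; the opponent has just taken the last counter and therefore loses → W
n=1: the only move is to 0(W), a W ⇒ L
n=2: can move to 1, which is L ⇒ W
n=3: the only move is to 2(W), a W ⇒ L
n=4: can move to 3, which is L ⇒ W
n=5: can move to 1, which is L ⇒ W
n=6: can move to 1, which is L ⇒ W
n=7: can move to 3, which is L ⇒ W
n=8: can move to 3, which is L ⇒ W
n=9: can move to 3, which is L ⇒ W
n=10: moves to 9(W), 6(W), 5(W), 4(W); every one is W ⇒ L
n=11: can move to 10, which is L ⇒ W
n=12: moves to 11(W), 8(W), 7(W), 6(W); every one is W ⇒ L
n=13: can move to 12, which is L ⇒ W
n=14: can move to 10, which is L ⇒ W
n=15: can move to 10, which is L ⇒ W
n=16: can move to 12, which is L ⇒ W
n=17: can move to 12, which is L ⇒ W
n=18: can move to 12, which is L ⇒ W
n=19: moves to 18(W), 15(W), 14(W), 13(W); every one is W ⇒ L
n=20: can move to 19, which is L ⇒ W
n=21: moves to 20(W), 17(W), 16(W), 15(W); every one is W ⇒ L
n=22: can move to 21, which is L ⇒ W
n=23: can move to 19, which is L ⇒ W
n=24: can move to 19, which is L ⇒ W
n=25: can move to 21, which is L ⇒ W
n=26: can move to 21, which is L ⇒ W
The starting position 26 is W: Maya should remove 5, leaving 21, handing over an L position.

Maya wins.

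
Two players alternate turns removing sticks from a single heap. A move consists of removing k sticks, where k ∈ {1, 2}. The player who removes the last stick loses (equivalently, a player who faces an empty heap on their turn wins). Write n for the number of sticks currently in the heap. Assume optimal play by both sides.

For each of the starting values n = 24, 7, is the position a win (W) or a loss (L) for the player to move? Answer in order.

24: W, 7: L

Work bottom-up. With no move the player to move wins. Otherwise the position is W if at least one move leads to an L position for the opponent, and L if every move leads to a W.
n=0: no move; the opponent has just taken the last stick and therefore loses → W
n=1: L (sole option 0(W) is W)
n=2: W (go to 1, an L position)
n=3: W (go to 1, an L position)
n=4: L (options 3(W), 2(W) are all W)
n=5: W (go to 4, an L position)
n=6: W (go to 4, an L position)
n=7: L (options 6(W), 5(W) are all W)
n=8: W (go to 7, an L position)
n=9: W (go to 7, an L position)
n=10: L (options 9(W), 8(W) are all W)
n=11: W (go to 10, an L position)
n=12: W (go to 10, an L position)
n=13: L (options 12(W), 11(W) are all W)
n=14: W (go to 13, an L position)
n=15: W (go to 13, an L position)
n=16: L (options 15(W), 14(W) are all W)
n=17: W (go to 16, an L position)
n=18: W (go to 16, an L position)
n=19: L (options 18(W), 17(W) are all W)
n=20: W (go to 19, an L position)
n=21: W (go to 19, an L position)
n=22: L (options 21(W), 20(W) are all W)
n=23: W (go to 22, an L position)
n=24: W (go to 22, an L position)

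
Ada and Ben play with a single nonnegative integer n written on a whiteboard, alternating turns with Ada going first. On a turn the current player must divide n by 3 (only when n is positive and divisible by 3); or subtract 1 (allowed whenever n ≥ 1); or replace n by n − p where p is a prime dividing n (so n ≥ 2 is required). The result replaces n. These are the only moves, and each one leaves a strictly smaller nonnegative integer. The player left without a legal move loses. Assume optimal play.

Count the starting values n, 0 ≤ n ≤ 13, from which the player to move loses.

3

Classify positions by backward induction: terminal positions (no move available) are L. From any other position, the mover wins iff some move reaches an L.
n=0: no move → L
n=1: can move to 0, which is L ⇒ W
n=2: can move to 0, which is L ⇒ W
n=3: can move to 0, which is L ⇒ W
n=4: moves to 2(W), 3(W); every one is W ⇒ L
n=5: can move to 0, which is L ⇒ W
n=6: can move to 4, which is L ⇒ W
n=7: can move to 0, which is L ⇒ W
n=8: moves to 6(W), 7(W); every one is W ⇒ L
n=9: can move to 8, which is L ⇒ W
n=10: can move to 8, which is L ⇒ W
n=11: can move to 0, which is L ⇒ W
n=12: can move to 4, which is L ⇒ W
n=13: can move to 0, which is L ⇒ W
L entries with 0 ≤ n ≤ 13: n = 0, 4, 8; that makes 3.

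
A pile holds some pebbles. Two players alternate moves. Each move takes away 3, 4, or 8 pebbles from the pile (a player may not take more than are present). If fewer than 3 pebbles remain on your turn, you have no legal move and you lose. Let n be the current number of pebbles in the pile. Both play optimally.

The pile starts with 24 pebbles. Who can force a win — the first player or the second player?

Work bottom-up. With no move the player to move loses. Otherwise the position is W if at least one move leads to an L position for the opponent, and L if every move leads to a W.
n=0: no move → L
n=1: no move → L
n=2: no move → L
n=3: can move to 0, which is L ⇒ W
n=4: can move to 1, which is L ⇒ W
n=5: can move to 2, which is L ⇒ W
n=6: can move to 2, which is L ⇒ W
n=7: moves to 4(W), 3(W); every one is W ⇒ L
n=8: can move to 0, which is L ⇒ W
n=9: can move to 1, which is L ⇒ W
n=10: can move to 7, which is L ⇒ W
n=11: can move to 7, which is L ⇒ W
n=12: moves to 9(W), 8(W), 4(W); every one is W ⇒ L
n=13: moves to 10(W), 9(W), 5(W); every one is W ⇒ L
n=14: moves to 11(W), 10(W), 6(W); every one is W ⇒ L
n=15: can move to 12, which is L ⇒ W
n=16: can move to 13, which is L ⇒ W
n=17: can move to 14, which is L ⇒ W
n=18: can move to 14, which is L ⇒ W
n=19: moves to 16(W), 15(W), 11(W); every one is W ⇒ L
n=20: can move to 12, which is L ⇒ W
n=21: can move to 13, which is L ⇒ W
n=22: can move to 19, which is L ⇒ W
n=23: can move to 19, which is L ⇒ W
n=24: moves to 21(W), 20(W), 16(W); every one is W ⇒ L
The starting position 24 is L: whatever the player to move does, the opponent receives a W position.

The second player wins.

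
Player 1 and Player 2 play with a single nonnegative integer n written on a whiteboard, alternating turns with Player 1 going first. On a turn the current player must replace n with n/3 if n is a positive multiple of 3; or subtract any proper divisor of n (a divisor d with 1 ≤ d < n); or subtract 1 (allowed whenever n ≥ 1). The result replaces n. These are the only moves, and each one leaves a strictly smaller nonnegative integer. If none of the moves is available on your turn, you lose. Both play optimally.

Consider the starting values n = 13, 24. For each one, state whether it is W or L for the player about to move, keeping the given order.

13: L, 24: W

Build the W/L table. Terminal = L. A non-terminal position is W if it has a move to some L; otherwise it is L.
n=0: no move → L
n=1: reaches L-position 0 → W
n=2: only reaches 1(W), which is W → L
n=3: reaches L-position 2 → W
n=4: reaches L-position 2 → W
n=5: only reaches 4(W), which is W → L
n=6: reaches L-position 2 → W
n=7: only reaches 6(W), which is W → L
n=8: reaches L-position 7 → W
n=9: only reaches 3(W), 6(W), 8(W), all W → L
n=10: reaches L-position 5 → W
n=11: only reaches 10(W), which is W → L
n=12: reaches L-position 9 → W
n=13: only reaches 12(W), which is W → L
n=14: reaches L-position 7 → W
n=15: reaches L-position 5 → W
n=16: only reaches 8(W), 12(W), 14(W), 15(W), all W → L
n=17: reaches L-position 16 → W
n=18: reaches L-position 9 → W
n=19: only reaches 18(W), which is W → L
n=20: reaches L-position 16 → W
n=21: reaches L-position 7 → W
n=22: reaches L-position 11 → W
n=23: only reaches 22(W), which is W → L
n=24: reaches L-position 16 → W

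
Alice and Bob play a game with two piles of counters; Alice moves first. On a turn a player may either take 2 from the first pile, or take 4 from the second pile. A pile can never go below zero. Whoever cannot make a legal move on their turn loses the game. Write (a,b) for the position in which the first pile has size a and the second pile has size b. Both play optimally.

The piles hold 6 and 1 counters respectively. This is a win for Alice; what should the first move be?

Label each position W (a win for the player to move) or L (a loss). A position with no legal move is L; any other position is W exactly when some move reaches an L, and L when every move reaches a W.
No move ever increases a pile, so every position that can arise here has a ≤ 6 and b ≤ 1; it is enough to label the cells with 0 ≤ a ≤ 6 and 0 ≤ b ≤ 1.
Every move lowers a or b (never raises either), so fill the grid row by row in increasing a, and left to right within a row: each cell's successors are then already labelled.
      b=0  b=1
a=0:    L    L
a=1:    L    L
a=2:    W    W
a=3:    W    W
a=4:    L    L
a=5:    L    L
a=6:    W    W
Cells with no legal move (terminal, hence L): (0,0), (0,1), (1,0), (1,1).
The remaining L cells, each justified by listing all of its moves:
(4,0): →(2,0)(W) only, which is W, so L
(4,1): →(2,1)(W) only, which is W, so L
(5,0): →(3,0)(W) only, which is W, so L
(5,1): →(3,1)(W) only, which is W, so L
Every other cell has at least one move into one of the L cells above, so it is W.
From (6,1), the L positions reachable in one move are: (4,1).

Move to (4,1).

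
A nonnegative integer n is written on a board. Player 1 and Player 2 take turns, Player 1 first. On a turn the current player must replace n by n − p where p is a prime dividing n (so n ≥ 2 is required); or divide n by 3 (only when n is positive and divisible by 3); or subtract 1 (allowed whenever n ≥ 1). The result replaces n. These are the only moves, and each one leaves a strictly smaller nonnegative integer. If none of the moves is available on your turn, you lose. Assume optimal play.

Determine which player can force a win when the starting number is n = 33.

Player 1 wins.

Work bottom-up. With no move the player to move loses. Otherwise the position is W if at least one move leads to an L position for the opponent, and L if every move leads to a W.
n=0: no move → L
n=1: reaches L-position 0 → W
n=2: reaches L-position 0 → W
n=3: reaches L-position 0 → W
n=4: only reaches 2(W), 3(W), all W → L
n=5: reaches L-position 0 → W
n=6: reaches L-position 4 → W
n=7: reaches L-position 0 → W
n=8: only reaches 6(W), 7(W), all W → L
n=9: reaches L-position 8 → W
n=10: reaches L-position 8 → W
n=11: reaches L-position 0 → W
n=12: reaches L-position 4 → W
n=13: reaches L-position 0 → W
n=14: only reaches 7(W), 12(W), 13(W), all W → L
n=15: reaches L-position 14 → W
n=16: reaches L-position 14 → W
n=17: reaches L-position 0 → W
n=18: only reaches 6(W), 15(W), 16(W), 17(W), all W → L
n=19: reaches L-position 0 → W
n=20: reaches L-position 18 → W
n=21: reaches L-position 14 → W
n=22: only reaches 11(W), 20(W), 21(W), all W → L
n=23: reaches L-position 0 → W
n=24: reaches L-position 8 → W
n=25: only reaches 20(W), 24(W), all W → L
n=26: reaches L-position 25 → W
n=27: only reaches 9(W), 24(W), 26(W), all W → L
n=28: reaches L-position 27 → W
n=29: reaches L-position 0 → W
n=30: reaches L-position 25 → W
n=31: reaches L-position 0 → W
n=32: only reaches 30(W), 31(W), all W → L
n=33: reaches L-position 22 → W
The starting position 33 is W: Player 1 should move to 22, handing over an L position.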